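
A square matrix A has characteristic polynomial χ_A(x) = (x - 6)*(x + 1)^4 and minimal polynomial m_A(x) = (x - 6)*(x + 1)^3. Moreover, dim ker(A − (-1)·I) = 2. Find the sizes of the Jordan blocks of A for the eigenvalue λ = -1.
Block sizes for λ = -1: [3, 1]

Step 1 — from the characteristic polynomial, algebraic multiplicity of λ = -1 is 4. From dim ker(A − (-1)·I) = 2, there are exactly 2 Jordan blocks for λ = -1.
Step 2 — from the minimal polynomial, the factor (x + 1)^3 tells us the largest block for λ = -1 has size 3.
Step 3 — with total size 4, 2 blocks, and largest block 3, the block sizes (in nonincreasing order) are [3, 1].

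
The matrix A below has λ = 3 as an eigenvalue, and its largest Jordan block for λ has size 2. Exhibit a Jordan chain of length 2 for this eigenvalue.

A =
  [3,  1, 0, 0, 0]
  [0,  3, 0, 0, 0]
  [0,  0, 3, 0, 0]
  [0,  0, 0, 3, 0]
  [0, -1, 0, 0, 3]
A Jordan chain for λ = 3 of length 2:
v_1 = (1, 0, 0, 0, -1)ᵀ
v_2 = (0, 1, 0, 0, 0)ᵀ

Let N = A − (3)·I. We want v_2 with N^2 v_2 = 0 but N^1 v_2 ≠ 0; then v_{j-1} := N · v_j for j = 2, …, 2.

Pick v_2 = (0, 1, 0, 0, 0)ᵀ.
Then v_1 = N · v_2 = (1, 0, 0, 0, -1)ᵀ.

Sanity check: (A − (3)·I) v_1 = (0, 0, 0, 0, 0)ᵀ = 0. ✓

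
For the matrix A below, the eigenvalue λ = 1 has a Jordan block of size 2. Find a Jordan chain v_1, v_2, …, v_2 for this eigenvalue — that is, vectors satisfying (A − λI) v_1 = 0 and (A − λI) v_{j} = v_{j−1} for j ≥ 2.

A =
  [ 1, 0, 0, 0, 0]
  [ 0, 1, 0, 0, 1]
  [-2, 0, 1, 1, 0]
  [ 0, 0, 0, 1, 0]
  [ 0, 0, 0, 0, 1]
A Jordan chain for λ = 1 of length 2:
v_1 = (0, 0, -2, 0, 0)ᵀ
v_2 = (1, 0, 0, 0, 0)ᵀ

Let N = A − (1)·I. We want v_2 with N^2 v_2 = 0 but N^1 v_2 ≠ 0; then v_{j-1} := N · v_j for j = 2, …, 2.

Pick v_2 = (1, 0, 0, 0, 0)ᵀ.
Then v_1 = N · v_2 = (0, 0, -2, 0, 0)ᵀ.

Sanity check: (A − (1)·I) v_1 = (0, 0, 0, 0, 0)ᵀ = 0. ✓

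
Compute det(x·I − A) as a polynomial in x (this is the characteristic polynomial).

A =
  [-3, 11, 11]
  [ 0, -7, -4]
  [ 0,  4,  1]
x^3 + 9*x^2 + 27*x + 27

Expanding det(x·I − A) (e.g. by cofactor expansion or by noting that A is similar to its Jordan form J, which has the same characteristic polynomial as A) gives
  χ_A(x) = x^3 + 9*x^2 + 27*x + 27
which factors as (x + 3)^3. The eigenvalues (with algebraic multiplicities) are λ = -3 with multiplicity 3.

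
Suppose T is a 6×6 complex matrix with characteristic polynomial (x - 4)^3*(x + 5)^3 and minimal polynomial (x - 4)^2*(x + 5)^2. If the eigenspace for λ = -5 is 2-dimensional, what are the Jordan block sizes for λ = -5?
Block sizes for λ = -5: [2, 1]

Step 1 — from the characteristic polynomial, algebraic multiplicity of λ = -5 is 3. From dim ker(T − (-5)·I) = 2, there are exactly 2 Jordan blocks for λ = -5.
Step 2 — from the minimal polynomial, the factor (x + 5)^2 tells us the largest block for λ = -5 has size 2.
Step 3 — with total size 3, 2 blocks, and largest block 2, the block sizes (in nonincreasing order) are [2, 1].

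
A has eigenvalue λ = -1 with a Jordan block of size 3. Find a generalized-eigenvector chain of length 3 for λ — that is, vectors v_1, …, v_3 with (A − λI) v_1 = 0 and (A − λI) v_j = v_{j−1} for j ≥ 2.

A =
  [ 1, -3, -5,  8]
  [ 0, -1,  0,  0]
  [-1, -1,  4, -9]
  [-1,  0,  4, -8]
A Jordan chain for λ = -1 of length 3:
v_1 = (1, 0, 2, 1)ᵀ
v_2 = (2, 0, -1, -1)ᵀ
v_3 = (1, 0, 0, 0)ᵀ

Let N = A − (-1)·I. We want v_3 with N^3 v_3 = 0 but N^2 v_3 ≠ 0; then v_{j-1} := N · v_j for j = 3, …, 2.

Pick v_3 = (1, 0, 0, 0)ᵀ.
Then v_2 = N · v_3 = (2, 0, -1, -1)ᵀ.
Then v_1 = N · v_2 = (1, 0, 2, 1)ᵀ.

Sanity check: (A − (-1)·I) v_1 = (0, 0, 0, 0)ᵀ = 0. ✓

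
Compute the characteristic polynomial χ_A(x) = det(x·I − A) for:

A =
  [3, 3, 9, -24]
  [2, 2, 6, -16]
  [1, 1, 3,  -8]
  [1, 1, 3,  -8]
x^4

Expanding det(x·I − A) (e.g. by cofactor expansion or by noting that A is similar to its Jordan form J, which has the same characteristic polynomial as A) gives
  χ_A(x) = x^4
which factors as x^4. The eigenvalues (with algebraic multiplicities) are λ = 0 with multiplicity 4.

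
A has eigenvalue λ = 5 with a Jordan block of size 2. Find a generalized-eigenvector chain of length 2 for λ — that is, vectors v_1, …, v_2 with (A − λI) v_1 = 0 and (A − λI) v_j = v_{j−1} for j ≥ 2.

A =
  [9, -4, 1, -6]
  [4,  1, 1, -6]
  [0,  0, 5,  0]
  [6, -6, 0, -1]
A Jordan chain for λ = 5 of length 2:
v_1 = (1, 1, 0, 0)ᵀ
v_2 = (0, 0, 1, 0)ᵀ

Let N = A − (5)·I. We want v_2 with N^2 v_2 = 0 but N^1 v_2 ≠ 0; then v_{j-1} := N · v_j for j = 2, …, 2.

Pick v_2 = (0, 0, 1, 0)ᵀ.
Then v_1 = N · v_2 = (1, 1, 0, 0)ᵀ.

Sanity check: (A − (5)·I) v_1 = (0, 0, 0, 0)ᵀ = 0. ✓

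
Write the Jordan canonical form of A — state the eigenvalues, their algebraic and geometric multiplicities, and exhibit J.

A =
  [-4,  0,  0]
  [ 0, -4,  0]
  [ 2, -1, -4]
J_2(-4) ⊕ J_1(-4)

The characteristic polynomial is
  det(x·I − A) = x^3 + 12*x^2 + 48*x + 64 = (x + 4)^3

Eigenvalues and multiplicities (the geometric multiplicity of λ is n − rank(A − λI), which equals the number of Jordan blocks for λ):
  λ = -4: algebraic multiplicity = 3, geometric multiplicity = 2

Determining the block sizes for each eigenvalue:
  λ = -4: 2 blocks summing to 3 forces exactly one block of size 2 and the rest size 1 → block sizes [2, 1]

Assembling the blocks gives a Jordan form
J =
  [-4,  1,  0]
  [ 0, -4,  0]
  [ 0,  0, -4]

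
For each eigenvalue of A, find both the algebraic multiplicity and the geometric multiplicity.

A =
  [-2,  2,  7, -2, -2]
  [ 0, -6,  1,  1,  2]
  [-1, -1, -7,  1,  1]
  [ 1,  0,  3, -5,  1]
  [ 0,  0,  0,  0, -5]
λ = -5: alg = 5, geom = 2

Step 1 — factor the characteristic polynomial to read off the algebraic multiplicities:
  χ_A(x) = (x + 5)^5

Step 2 — compute geometric multiplicities via the rank-nullity identity g(λ) = n − rank(A − λI):
  rank(A − (-5)·I) = 3, so dim ker(A − (-5)·I) = n − 3 = 2

Summary:
  λ = -5: algebraic multiplicity = 5, geometric multiplicity = 2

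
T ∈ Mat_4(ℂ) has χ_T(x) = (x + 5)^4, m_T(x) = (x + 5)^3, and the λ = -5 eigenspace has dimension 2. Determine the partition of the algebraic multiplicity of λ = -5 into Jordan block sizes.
Block sizes for λ = -5: [3, 1]

Step 1 — from the characteristic polynomial, algebraic multiplicity of λ = -5 is 4. From dim ker(T − (-5)·I) = 2, there are exactly 2 Jordan blocks for λ = -5.
Step 2 — from the minimal polynomial, the factor (x + 5)^3 tells us the largest block for λ = -5 has size 3.
Step 3 — with total size 4, 2 blocks, and largest block 3, the block sizes (in nonincreasing order) are [3, 1].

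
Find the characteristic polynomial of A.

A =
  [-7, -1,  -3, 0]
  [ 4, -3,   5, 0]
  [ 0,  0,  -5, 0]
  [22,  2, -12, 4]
x^4 + 11*x^3 + 15*x^2 - 175*x - 500

Expanding det(x·I − A) (e.g. by cofactor expansion or by noting that A is similar to its Jordan form J, which has the same characteristic polynomial as A) gives
  χ_A(x) = x^4 + 11*x^3 + 15*x^2 - 175*x - 500
which factors as (x - 4)*(x + 5)^3. The eigenvalues (with algebraic multiplicities) are λ = -5 with multiplicity 3, λ = 4 with multiplicity 1.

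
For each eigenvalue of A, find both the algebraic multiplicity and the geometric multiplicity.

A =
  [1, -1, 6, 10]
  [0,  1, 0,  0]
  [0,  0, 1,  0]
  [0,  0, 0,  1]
λ = 1: alg = 4, geom = 3

Step 1 — factor the characteristic polynomial to read off the algebraic multiplicities:
  χ_A(x) = (x - 1)^4

Step 2 — compute geometric multiplicities via the rank-nullity identity g(λ) = n − rank(A − λI):
  rank(A − (1)·I) = 1, so dim ker(A − (1)·I) = n − 1 = 3

Summary:
  λ = 1: algebraic multiplicity = 4, geometric multiplicity = 3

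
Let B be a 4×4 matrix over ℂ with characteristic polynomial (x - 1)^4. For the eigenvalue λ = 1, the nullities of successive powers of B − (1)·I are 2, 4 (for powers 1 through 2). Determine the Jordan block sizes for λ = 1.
Block sizes for λ = 1: [2, 2]

From the dimensions of kernels of powers, the number of Jordan blocks of size at least j is d_j − d_{j−1} where d_j = dim ker(N^j) (with d_0 = 0). Computing the differences gives [2, 2].
The number of blocks of size exactly k is (#blocks of size ≥ k) − (#blocks of size ≥ k + 1), so the partition is: 2 block(s) of size 2.
In nonincreasing order the block sizes are [2, 2].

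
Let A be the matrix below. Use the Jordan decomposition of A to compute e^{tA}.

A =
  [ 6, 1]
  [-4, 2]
e^{tA} =
  [2*t*exp(4*t) + exp(4*t), t*exp(4*t)]
  [-4*t*exp(4*t), -2*t*exp(4*t) + exp(4*t)]

Strategy: write A = P · J · P⁻¹ where J is a Jordan canonical form, so e^{tA} = P · e^{tJ} · P⁻¹, and e^{tJ} can be computed block-by-block.

A has Jordan form
J =
  [4, 1]
  [0, 4]
(up to reordering of blocks).

Per-block formulas:
  For a 2×2 Jordan block J_2(4): exp(t · J_2(4)) = e^(4t)·(I + t·N), where N is the 2×2 nilpotent shift.

After assembling e^{tJ} and conjugating by P, we get:

e^{tA} =
  [2*t*exp(4*t) + exp(4*t), t*exp(4*t)]
  [-4*t*exp(4*t), -2*t*exp(4*t) + exp(4*t)]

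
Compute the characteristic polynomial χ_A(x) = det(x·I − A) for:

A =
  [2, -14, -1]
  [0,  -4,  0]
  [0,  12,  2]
x^3 - 12*x + 16

Expanding det(x·I − A) (e.g. by cofactor expansion or by noting that A is similar to its Jordan form J, which has the same characteristic polynomial as A) gives
  χ_A(x) = x^3 - 12*x + 16
which factors as (x - 2)^2*(x + 4). The eigenvalues (with algebraic multiplicities) are λ = -4 with multiplicity 1, λ = 2 with multiplicity 2.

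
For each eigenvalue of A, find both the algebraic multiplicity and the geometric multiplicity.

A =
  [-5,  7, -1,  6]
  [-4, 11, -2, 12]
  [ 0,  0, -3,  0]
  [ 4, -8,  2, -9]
λ = -3: alg = 3, geom = 2; λ = 3: alg = 1, geom = 1

Step 1 — factor the characteristic polynomial to read off the algebraic multiplicities:
  χ_A(x) = (x - 3)*(x + 3)^3

Step 2 — compute geometric multiplicities via the rank-nullity identity g(λ) = n − rank(A − λI):
  rank(A − (-3)·I) = 2, so dim ker(A − (-3)·I) = n − 2 = 2
  rank(A − (3)·I) = 3, so dim ker(A − (3)·I) = n − 3 = 1

Summary:
  λ = -3: algebraic multiplicity = 3, geometric multiplicity = 2
  λ = 3: algebraic multiplicity = 1, geometric multiplicity = 1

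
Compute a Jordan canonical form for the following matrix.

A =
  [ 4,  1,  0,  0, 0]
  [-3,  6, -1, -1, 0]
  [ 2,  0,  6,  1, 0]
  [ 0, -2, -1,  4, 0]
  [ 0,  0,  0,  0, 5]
J_3(5) ⊕ J_1(5) ⊕ J_1(5)

The characteristic polynomial is
  det(x·I − A) = x^5 - 25*x^4 + 250*x^3 - 1250*x^2 + 3125*x - 3125 = (x - 5)^5

Eigenvalues and multiplicities (the geometric multiplicity of λ is n − rank(A − λI), which equals the number of Jordan blocks for λ):
  λ = 5: algebraic multiplicity = 5, geometric multiplicity = 3

Determining the block sizes for each eigenvalue:
  λ = 5: with am = 5 and gm = 3, the partition is not yet determined (e.g. several partitions of 5 into 3 parts exist). Let N = A − (5)·I. Computing rank(N^1) = 2, rank(N^2) = 1, rank(N^3) = 0; the number of blocks of size ≥ j is rank(N^{j−1}) − rank(N^j), giving [3, 1, 1]. So we have 1 block(s) of size 3, 2 block(s) of size 1 → block sizes [3, 1, 1]

Assembling the blocks gives a Jordan form
J =
  [5, 1, 0, 0, 0]
  [0, 5, 1, 0, 0]
  [0, 0, 5, 0, 0]
  [0, 0, 0, 5, 0]
  [0, 0, 0, 0, 5]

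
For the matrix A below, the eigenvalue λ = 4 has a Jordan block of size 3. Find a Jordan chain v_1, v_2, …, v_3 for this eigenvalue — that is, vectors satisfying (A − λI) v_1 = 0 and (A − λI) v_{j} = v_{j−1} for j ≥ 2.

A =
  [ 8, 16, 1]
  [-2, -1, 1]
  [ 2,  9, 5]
A Jordan chain for λ = 4 of length 3:
v_1 = (-14, 4, -8)ᵀ
v_2 = (4, -2, 2)ᵀ
v_3 = (1, 0, 0)ᵀ

Let N = A − (4)·I. We want v_3 with N^3 v_3 = 0 but N^2 v_3 ≠ 0; then v_{j-1} := N · v_j for j = 3, …, 2.

Pick v_3 = (1, 0, 0)ᵀ.
Then v_2 = N · v_3 = (4, -2, 2)ᵀ.
Then v_1 = N · v_2 = (-14, 4, -8)ᵀ.

Sanity check: (A − (4)·I) v_1 = (0, 0, 0)ᵀ = 0. ✓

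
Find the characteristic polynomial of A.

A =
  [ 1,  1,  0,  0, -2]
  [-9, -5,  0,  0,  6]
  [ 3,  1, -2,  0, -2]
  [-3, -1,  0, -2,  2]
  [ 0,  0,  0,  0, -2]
x^5 + 10*x^4 + 40*x^3 + 80*x^2 + 80*x + 32

Expanding det(x·I − A) (e.g. by cofactor expansion or by noting that A is similar to its Jordan form J, which has the same characteristic polynomial as A) gives
  χ_A(x) = x^5 + 10*x^4 + 40*x^3 + 80*x^2 + 80*x + 32
which factors as (x + 2)^5. The eigenvalues (with algebraic multiplicities) are λ = -2 with multiplicity 5.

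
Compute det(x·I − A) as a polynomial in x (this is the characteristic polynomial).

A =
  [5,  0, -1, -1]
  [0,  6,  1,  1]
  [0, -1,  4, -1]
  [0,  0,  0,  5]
x^4 - 20*x^3 + 150*x^2 - 500*x + 625

Expanding det(x·I − A) (e.g. by cofactor expansion or by noting that A is similar to its Jordan form J, which has the same characteristic polynomial as A) gives
  χ_A(x) = x^4 - 20*x^3 + 150*x^2 - 500*x + 625
which factors as (x - 5)^4. The eigenvalues (with algebraic multiplicities) are λ = 5 with multiplicity 4.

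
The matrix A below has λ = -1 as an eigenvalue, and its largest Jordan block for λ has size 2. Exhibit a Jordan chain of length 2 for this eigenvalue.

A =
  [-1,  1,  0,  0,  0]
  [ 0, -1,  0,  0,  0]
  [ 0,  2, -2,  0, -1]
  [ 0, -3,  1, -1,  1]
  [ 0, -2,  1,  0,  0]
A Jordan chain for λ = -1 of length 2:
v_1 = (1, 0, 2, -3, -2)ᵀ
v_2 = (0, 1, 0, 0, 0)ᵀ

Let N = A − (-1)·I. We want v_2 with N^2 v_2 = 0 but N^1 v_2 ≠ 0; then v_{j-1} := N · v_j for j = 2, …, 2.

Pick v_2 = (0, 1, 0, 0, 0)ᵀ.
Then v_1 = N · v_2 = (1, 0, 2, -3, -2)ᵀ.

Sanity check: (A − (-1)·I) v_1 = (0, 0, 0, 0, 0)ᵀ = 0. ✓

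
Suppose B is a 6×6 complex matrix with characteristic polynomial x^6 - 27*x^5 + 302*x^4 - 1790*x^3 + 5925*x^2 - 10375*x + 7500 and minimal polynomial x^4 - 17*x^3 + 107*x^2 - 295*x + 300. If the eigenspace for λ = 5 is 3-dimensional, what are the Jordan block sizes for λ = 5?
Block sizes for λ = 5: [2, 1, 1]

Step 1 — from the characteristic polynomial, algebraic multiplicity of λ = 5 is 4. From dim ker(B − (5)·I) = 3, there are exactly 3 Jordan blocks for λ = 5.
Step 2 — from the minimal polynomial, the factor (x − 5)^2 tells us the largest block for λ = 5 has size 2.
Step 3 — with total size 4, 3 blocks, and largest block 2, the block sizes (in nonincreasing order) are [2, 1, 1].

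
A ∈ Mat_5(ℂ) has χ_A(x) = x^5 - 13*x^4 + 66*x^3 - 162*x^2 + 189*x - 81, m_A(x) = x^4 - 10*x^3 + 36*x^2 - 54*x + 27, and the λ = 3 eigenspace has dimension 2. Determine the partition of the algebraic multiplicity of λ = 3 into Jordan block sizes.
Block sizes for λ = 3: [3, 1]

Step 1 — from the characteristic polynomial, algebraic multiplicity of λ = 3 is 4. From dim ker(A − (3)·I) = 2, there are exactly 2 Jordan blocks for λ = 3.
Step 2 — from the minimal polynomial, the factor (x − 3)^3 tells us the largest block for λ = 3 has size 3.
Step 3 — with total size 4, 2 blocks, and largest block 3, the block sizes (in nonincreasing order) are [3, 1].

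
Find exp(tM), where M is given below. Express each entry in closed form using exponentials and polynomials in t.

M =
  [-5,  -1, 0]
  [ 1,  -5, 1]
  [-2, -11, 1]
e^{tM} =
  [3*t^2*exp(-3*t)/2 - 2*t*exp(-3*t) + exp(-3*t), 2*t^2*exp(-3*t) - t*exp(-3*t), -t^2*exp(-3*t)/2]
  [-3*t^2*exp(-3*t) + t*exp(-3*t), -4*t^2*exp(-3*t) - 2*t*exp(-3*t) + exp(-3*t), t^2*exp(-3*t) + t*exp(-3*t)]
  [-15*t^2*exp(-3*t)/2 - 2*t*exp(-3*t), -10*t^2*exp(-3*t) - 11*t*exp(-3*t), 5*t^2*exp(-3*t)/2 + 4*t*exp(-3*t) + exp(-3*t)]

Strategy: write M = P · J · P⁻¹ where J is a Jordan canonical form, so e^{tM} = P · e^{tJ} · P⁻¹, and e^{tJ} can be computed block-by-block.

M has Jordan form
J =
  [-3,  1,  0]
  [ 0, -3,  1]
  [ 0,  0, -3]
(up to reordering of blocks).

Per-block formulas:
  For a 3×3 Jordan block J_3(-3): exp(t · J_3(-3)) = e^(-3t)·(I + t·N + (t^2/2)·N^2), where N is the 3×3 nilpotent shift.

After assembling e^{tJ} and conjugating by P, we get:

e^{tM} =
  [3*t^2*exp(-3*t)/2 - 2*t*exp(-3*t) + exp(-3*t), 2*t^2*exp(-3*t) - t*exp(-3*t), -t^2*exp(-3*t)/2]
  [-3*t^2*exp(-3*t) + t*exp(-3*t), -4*t^2*exp(-3*t) - 2*t*exp(-3*t) + exp(-3*t), t^2*exp(-3*t) + t*exp(-3*t)]
  [-15*t^2*exp(-3*t)/2 - 2*t*exp(-3*t), -10*t^2*exp(-3*t) - 11*t*exp(-3*t), 5*t^2*exp(-3*t)/2 + 4*t*exp(-3*t) + exp(-3*t)]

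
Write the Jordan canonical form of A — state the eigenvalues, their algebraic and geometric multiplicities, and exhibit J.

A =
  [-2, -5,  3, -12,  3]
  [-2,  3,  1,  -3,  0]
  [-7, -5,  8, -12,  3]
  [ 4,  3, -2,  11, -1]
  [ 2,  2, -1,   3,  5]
J_3(5) ⊕ J_2(5)

The characteristic polynomial is
  det(x·I − A) = x^5 - 25*x^4 + 250*x^3 - 1250*x^2 + 3125*x - 3125 = (x - 5)^5

Eigenvalues and multiplicities (the geometric multiplicity of λ is n − rank(A − λI), which equals the number of Jordan blocks for λ):
  λ = 5: algebraic multiplicity = 5, geometric multiplicity = 2

Determining the block sizes for each eigenvalue:
  λ = 5: with am = 5 and gm = 2, the partition is not yet determined (e.g. several partitions of 5 into 2 parts exist). Let N = A − (5)·I. Computing rank(N^1) = 3, rank(N^2) = 1, rank(N^3) = 0; the number of blocks of size ≥ j is rank(N^{j−1}) − rank(N^j), giving [2, 2, 1]. So we have 1 block(s) of size 3, 1 block(s) of size 2 → block sizes [3, 2]

Assembling the blocks gives a Jordan form
J =
  [5, 1, 0, 0, 0]
  [0, 5, 1, 0, 0]
  [0, 0, 5, 0, 0]
  [0, 0, 0, 5, 1]
  [0, 0, 0, 0, 5]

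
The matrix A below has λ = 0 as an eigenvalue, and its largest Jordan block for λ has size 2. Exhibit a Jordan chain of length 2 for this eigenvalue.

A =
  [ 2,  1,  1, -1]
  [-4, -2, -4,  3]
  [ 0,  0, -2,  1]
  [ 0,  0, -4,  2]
A Jordan chain for λ = 0 of length 2:
v_1 = (2, -4, 0, 0)ᵀ
v_2 = (1, 0, 0, 0)ᵀ

Let N = A − (0)·I. We want v_2 with N^2 v_2 = 0 but N^1 v_2 ≠ 0; then v_{j-1} := N · v_j for j = 2, …, 2.

Pick v_2 = (1, 0, 0, 0)ᵀ.
Then v_1 = N · v_2 = (2, -4, 0, 0)ᵀ.

Sanity check: (A − (0)·I) v_1 = (0, 0, 0, 0)ᵀ = 0. ✓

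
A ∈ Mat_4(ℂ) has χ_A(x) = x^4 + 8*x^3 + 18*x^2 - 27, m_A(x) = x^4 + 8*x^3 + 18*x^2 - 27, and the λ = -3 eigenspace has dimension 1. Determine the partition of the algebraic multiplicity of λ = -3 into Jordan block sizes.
Block sizes for λ = -3: [3]

Step 1 — from the characteristic polynomial, algebraic multiplicity of λ = -3 is 3. From dim ker(A − (-3)·I) = 1, there are exactly 1 Jordan blocks for λ = -3.
Step 2 — from the minimal polynomial, the factor (x + 3)^3 tells us the largest block for λ = -3 has size 3.
Step 3 — with total size 3, 1 blocks, and largest block 3, the block sizes (in nonincreasing order) are [3].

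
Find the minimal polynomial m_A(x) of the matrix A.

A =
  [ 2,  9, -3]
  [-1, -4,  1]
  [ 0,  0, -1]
x^2 + 2*x + 1

The characteristic polynomial is χ_A(x) = (x + 1)^3, so the eigenvalues are known. The minimal polynomial is
  m_A(x) = Π_λ (x − λ)^{k_λ}
where k_λ is the size of the *largest* Jordan block for λ (equivalently, the smallest k with (A − λI)^k v = 0 for every generalised eigenvector v of λ).

  λ = -1: largest Jordan block has size 2, contributing (x + 1)^2

So m_A(x) = (x + 1)^2 = x^2 + 2*x + 1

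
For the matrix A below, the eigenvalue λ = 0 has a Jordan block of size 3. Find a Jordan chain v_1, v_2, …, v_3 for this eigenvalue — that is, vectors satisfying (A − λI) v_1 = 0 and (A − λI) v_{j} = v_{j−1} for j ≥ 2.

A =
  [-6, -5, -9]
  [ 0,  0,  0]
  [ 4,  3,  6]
A Jordan chain for λ = 0 of length 3:
v_1 = (3, 0, -2)ᵀ
v_2 = (-5, 0, 3)ᵀ
v_3 = (0, 1, 0)ᵀ

Let N = A − (0)·I. We want v_3 with N^3 v_3 = 0 but N^2 v_3 ≠ 0; then v_{j-1} := N · v_j for j = 3, …, 2.

Pick v_3 = (0, 1, 0)ᵀ.
Then v_2 = N · v_3 = (-5, 0, 3)ᵀ.
Then v_1 = N · v_2 = (3, 0, -2)ᵀ.

Sanity check: (A − (0)·I) v_1 = (0, 0, 0)ᵀ = 0. ✓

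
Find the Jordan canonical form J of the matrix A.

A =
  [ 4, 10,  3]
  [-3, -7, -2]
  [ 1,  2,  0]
J_3(-1)

The characteristic polynomial is
  det(x·I − A) = x^3 + 3*x^2 + 3*x + 1 = (x + 1)^3

Eigenvalues and multiplicities (the geometric multiplicity of λ is n − rank(A − λI), which equals the number of Jordan blocks for λ):
  λ = -1: algebraic multiplicity = 3, geometric multiplicity = 1

Determining the block sizes for each eigenvalue:
  λ = -1: one block (gm = 1), so the single block has size am = 3 → block sizes [3]

Assembling the blocks gives a Jordan form
J =
  [-1,  1,  0]
  [ 0, -1,  1]
  [ 0,  0, -1]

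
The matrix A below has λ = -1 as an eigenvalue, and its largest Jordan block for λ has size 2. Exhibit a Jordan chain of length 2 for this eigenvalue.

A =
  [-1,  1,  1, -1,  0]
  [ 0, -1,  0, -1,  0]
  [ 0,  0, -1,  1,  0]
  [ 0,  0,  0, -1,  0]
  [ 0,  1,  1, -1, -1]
A Jordan chain for λ = -1 of length 2:
v_1 = (1, 0, 0, 0, 1)ᵀ
v_2 = (0, 1, 0, 0, 0)ᵀ

Let N = A − (-1)·I. We want v_2 with N^2 v_2 = 0 but N^1 v_2 ≠ 0; then v_{j-1} := N · v_j for j = 2, …, 2.

Pick v_2 = (0, 1, 0, 0, 0)ᵀ.
Then v_1 = N · v_2 = (1, 0, 0, 0, 1)ᵀ.

Sanity check: (A − (-1)·I) v_1 = (0, 0, 0, 0, 0)ᵀ = 0. ✓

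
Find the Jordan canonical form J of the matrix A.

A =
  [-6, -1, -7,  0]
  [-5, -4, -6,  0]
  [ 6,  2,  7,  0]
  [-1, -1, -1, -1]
J_3(-1) ⊕ J_1(-1)

The characteristic polynomial is
  det(x·I − A) = x^4 + 4*x^3 + 6*x^2 + 4*x + 1 = (x + 1)^4

Eigenvalues and multiplicities (the geometric multiplicity of λ is n − rank(A − λI), which equals the number of Jordan blocks for λ):
  λ = -1: algebraic multiplicity = 4, geometric multiplicity = 2

Determining the block sizes for each eigenvalue:
  λ = -1: with am = 4 and gm = 2, the partition is not yet determined (e.g. several partitions of 4 into 2 parts exist). Let N = A − (-1)·I. Computing rank(N^1) = 2, rank(N^2) = 1, rank(N^3) = 0; the number of blocks of size ≥ j is rank(N^{j−1}) − rank(N^j), giving [2, 1, 1]. So we have 1 block(s) of size 3, 1 block(s) of size 1 → block sizes [3, 1]

Assembling the blocks gives a Jordan form
J =
  [-1,  1,  0,  0]
  [ 0, -1,  1,  0]
  [ 0,  0, -1,  0]
  [ 0,  0,  0, -1]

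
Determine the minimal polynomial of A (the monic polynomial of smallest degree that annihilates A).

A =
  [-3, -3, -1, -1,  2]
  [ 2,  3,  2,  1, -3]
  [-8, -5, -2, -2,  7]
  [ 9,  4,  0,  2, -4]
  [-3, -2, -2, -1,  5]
x^3 - 3*x^2 + 3*x - 1

The characteristic polynomial is χ_A(x) = (x - 1)^5, so the eigenvalues are known. The minimal polynomial is
  m_A(x) = Π_λ (x − λ)^{k_λ}
where k_λ is the size of the *largest* Jordan block for λ (equivalently, the smallest k with (A − λI)^k v = 0 for every generalised eigenvector v of λ).

  λ = 1: largest Jordan block has size 3, contributing (x − 1)^3

So m_A(x) = (x - 1)^3 = x^3 - 3*x^2 + 3*x - 1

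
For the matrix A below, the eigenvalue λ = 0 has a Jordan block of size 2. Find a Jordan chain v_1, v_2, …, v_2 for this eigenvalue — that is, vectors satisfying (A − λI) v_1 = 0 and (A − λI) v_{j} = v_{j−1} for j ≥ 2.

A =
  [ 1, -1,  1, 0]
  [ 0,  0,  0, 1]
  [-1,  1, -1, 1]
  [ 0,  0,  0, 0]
A Jordan chain for λ = 0 of length 2:
v_1 = (1, 0, -1, 0)ᵀ
v_2 = (1, 0, 0, 0)ᵀ

Let N = A − (0)·I. We want v_2 with N^2 v_2 = 0 but N^1 v_2 ≠ 0; then v_{j-1} := N · v_j for j = 2, …, 2.

Pick v_2 = (1, 0, 0, 0)ᵀ.
Then v_1 = N · v_2 = (1, 0, -1, 0)ᵀ.

Sanity check: (A − (0)·I) v_1 = (0, 0, 0, 0)ᵀ = 0. ✓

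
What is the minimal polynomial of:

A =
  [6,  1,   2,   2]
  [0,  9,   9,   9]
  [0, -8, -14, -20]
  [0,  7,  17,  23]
x^3 - 18*x^2 + 108*x - 216

The characteristic polynomial is χ_A(x) = (x - 6)^4, so the eigenvalues are known. The minimal polynomial is
  m_A(x) = Π_λ (x − λ)^{k_λ}
where k_λ is the size of the *largest* Jordan block for λ (equivalently, the smallest k with (A − λI)^k v = 0 for every generalised eigenvector v of λ).

  λ = 6: largest Jordan block has size 3, contributing (x − 6)^3

So m_A(x) = (x - 6)^3 = x^3 - 18*x^2 + 108*x - 216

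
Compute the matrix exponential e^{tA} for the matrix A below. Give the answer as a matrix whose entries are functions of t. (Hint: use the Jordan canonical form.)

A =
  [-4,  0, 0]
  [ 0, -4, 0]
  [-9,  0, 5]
e^{tA} =
  [exp(-4*t), 0, 0]
  [0, exp(-4*t), 0]
  [-exp(5*t) + exp(-4*t), 0, exp(5*t)]

Strategy: write A = P · J · P⁻¹ where J is a Jordan canonical form, so e^{tA} = P · e^{tJ} · P⁻¹, and e^{tJ} can be computed block-by-block.

A has Jordan form
J =
  [-4,  0, 0]
  [ 0, -4, 0]
  [ 0,  0, 5]
(up to reordering of blocks).

Per-block formulas:
  For a 1×1 block at λ = -4: exp(t · [-4]) = [e^(-4t)].
  For a 1×1 block at λ = 5: exp(t · [5]) = [e^(5t)].

After assembling e^{tJ} and conjugating by P, we get:

e^{tA} =
  [exp(-4*t), 0, 0]
  [0, exp(-4*t), 0]
  [-exp(5*t) + exp(-4*t), 0, exp(5*t)]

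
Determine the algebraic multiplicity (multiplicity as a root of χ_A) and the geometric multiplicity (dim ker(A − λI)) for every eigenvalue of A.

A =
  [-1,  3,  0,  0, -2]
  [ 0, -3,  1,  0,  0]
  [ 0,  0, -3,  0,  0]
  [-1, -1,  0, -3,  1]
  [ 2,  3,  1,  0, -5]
λ = -3: alg = 5, geom = 2

Step 1 — factor the characteristic polynomial to read off the algebraic multiplicities:
  χ_A(x) = (x + 3)^5

Step 2 — compute geometric multiplicities via the rank-nullity identity g(λ) = n − rank(A − λI):
  rank(A − (-3)·I) = 3, so dim ker(A − (-3)·I) = n − 3 = 2

Summary:
  λ = -3: algebraic multiplicity = 5, geometric multiplicity = 2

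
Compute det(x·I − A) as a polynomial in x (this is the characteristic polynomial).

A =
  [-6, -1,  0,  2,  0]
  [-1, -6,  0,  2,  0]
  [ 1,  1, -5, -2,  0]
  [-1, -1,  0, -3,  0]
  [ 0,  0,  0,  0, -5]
x^5 + 25*x^4 + 250*x^3 + 1250*x^2 + 3125*x + 3125

Expanding det(x·I − A) (e.g. by cofactor expansion or by noting that A is similar to its Jordan form J, which has the same characteristic polynomial as A) gives
  χ_A(x) = x^5 + 25*x^4 + 250*x^3 + 1250*x^2 + 3125*x + 3125
which factors as (x + 5)^5. The eigenvalues (with algebraic multiplicities) are λ = -5 with multiplicity 5.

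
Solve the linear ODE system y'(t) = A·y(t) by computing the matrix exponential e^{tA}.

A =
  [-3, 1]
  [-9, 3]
e^{tA} =
  [1 - 3*t, t]
  [-9*t, 3*t + 1]

Strategy: write A = P · J · P⁻¹ where J is a Jordan canonical form, so e^{tA} = P · e^{tJ} · P⁻¹, and e^{tJ} can be computed block-by-block.

A has Jordan form
J =
  [0, 1]
  [0, 0]
(up to reordering of blocks).

Per-block formulas:
  For a 2×2 Jordan block J_2(0): exp(t · J_2(0)) = e^(0t)·(I + t·N), where N is the 2×2 nilpotent shift.

After assembling e^{tJ} and conjugating by P, we get:

e^{tA} =
  [1 - 3*t, t]
  [-9*t, 3*t + 1]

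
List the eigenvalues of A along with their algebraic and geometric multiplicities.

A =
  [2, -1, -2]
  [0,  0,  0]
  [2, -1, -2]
λ = 0: alg = 3, geom = 2

Step 1 — factor the characteristic polynomial to read off the algebraic multiplicities:
  χ_A(x) = x^3

Step 2 — compute geometric multiplicities via the rank-nullity identity g(λ) = n − rank(A − λI):
  rank(A − (0)·I) = 1, so dim ker(A − (0)·I) = n − 1 = 2

Summary:
  λ = 0: algebraic multiplicity = 3, geometric multiplicity = 2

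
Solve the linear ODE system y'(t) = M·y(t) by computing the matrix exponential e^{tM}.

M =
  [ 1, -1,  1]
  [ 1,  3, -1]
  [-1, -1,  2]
e^{tM} =
  [-t^2*exp(2*t)/2 - t*exp(2*t) + exp(2*t), -t^2*exp(2*t)/2 - t*exp(2*t), t*exp(2*t)]
  [t^2*exp(2*t)/2 + t*exp(2*t), t^2*exp(2*t)/2 + t*exp(2*t) + exp(2*t), -t*exp(2*t)]
  [-t*exp(2*t), -t*exp(2*t), exp(2*t)]

Strategy: write M = P · J · P⁻¹ where J is a Jordan canonical form, so e^{tM} = P · e^{tJ} · P⁻¹, and e^{tJ} can be computed block-by-block.

M has Jordan form
J =
  [2, 1, 0]
  [0, 2, 1]
  [0, 0, 2]
(up to reordering of blocks).

Per-block formulas:
  For a 3×3 Jordan block J_3(2): exp(t · J_3(2)) = e^(2t)·(I + t·N + (t^2/2)·N^2), where N is the 3×3 nilpotent shift.

After assembling e^{tJ} and conjugating by P, we get:

e^{tM} =
  [-t^2*exp(2*t)/2 - t*exp(2*t) + exp(2*t), -t^2*exp(2*t)/2 - t*exp(2*t), t*exp(2*t)]
  [t^2*exp(2*t)/2 + t*exp(2*t), t^2*exp(2*t)/2 + t*exp(2*t) + exp(2*t), -t*exp(2*t)]
  [-t*exp(2*t), -t*exp(2*t), exp(2*t)]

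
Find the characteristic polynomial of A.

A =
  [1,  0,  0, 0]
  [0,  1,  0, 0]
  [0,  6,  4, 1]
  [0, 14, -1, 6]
x^4 - 12*x^3 + 46*x^2 - 60*x + 25

Expanding det(x·I − A) (e.g. by cofactor expansion or by noting that A is similar to its Jordan form J, which has the same characteristic polynomial as A) gives
  χ_A(x) = x^4 - 12*x^3 + 46*x^2 - 60*x + 25
which factors as (x - 5)^2*(x - 1)^2. The eigenvalues (with algebraic multiplicities) are λ = 1 with multiplicity 2, λ = 5 with multiplicity 2.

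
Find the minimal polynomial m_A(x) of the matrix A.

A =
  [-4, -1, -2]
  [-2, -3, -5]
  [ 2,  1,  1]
x^3 + 6*x^2 + 12*x + 8

The characteristic polynomial is χ_A(x) = (x + 2)^3, so the eigenvalues are known. The minimal polynomial is
  m_A(x) = Π_λ (x − λ)^{k_λ}
where k_λ is the size of the *largest* Jordan block for λ (equivalently, the smallest k with (A − λI)^k v = 0 for every generalised eigenvector v of λ).

  λ = -2: largest Jordan block has size 3, contributing (x + 2)^3

So m_A(x) = (x + 2)^3 = x^3 + 6*x^2 + 12*x + 8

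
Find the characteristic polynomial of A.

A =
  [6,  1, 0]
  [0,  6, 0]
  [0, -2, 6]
x^3 - 18*x^2 + 108*x - 216

Expanding det(x·I − A) (e.g. by cofactor expansion or by noting that A is similar to its Jordan form J, which has the same characteristic polynomial as A) gives
  χ_A(x) = x^3 - 18*x^2 + 108*x - 216
which factors as (x - 6)^3. The eigenvalues (with algebraic multiplicities) are λ = 6 with multiplicity 3.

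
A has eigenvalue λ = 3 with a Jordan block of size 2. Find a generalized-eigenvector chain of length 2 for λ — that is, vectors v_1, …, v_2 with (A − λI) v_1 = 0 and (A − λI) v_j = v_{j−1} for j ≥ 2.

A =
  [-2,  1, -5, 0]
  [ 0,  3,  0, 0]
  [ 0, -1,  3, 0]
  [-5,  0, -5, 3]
A Jordan chain for λ = 3 of length 2:
v_1 = (1, 0, -1, 0)ᵀ
v_2 = (0, 1, 0, 0)ᵀ

Let N = A − (3)·I. We want v_2 with N^2 v_2 = 0 but N^1 v_2 ≠ 0; then v_{j-1} := N · v_j for j = 2, …, 2.

Pick v_2 = (0, 1, 0, 0)ᵀ.
Then v_1 = N · v_2 = (1, 0, -1, 0)ᵀ.

Sanity check: (A − (3)·I) v_1 = (0, 0, 0, 0)ᵀ = 0. ✓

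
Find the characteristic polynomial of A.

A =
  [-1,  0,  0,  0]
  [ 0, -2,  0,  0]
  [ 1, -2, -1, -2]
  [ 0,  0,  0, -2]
x^4 + 6*x^3 + 13*x^2 + 12*x + 4

Expanding det(x·I − A) (e.g. by cofactor expansion or by noting that A is similar to its Jordan form J, which has the same characteristic polynomial as A) gives
  χ_A(x) = x^4 + 6*x^3 + 13*x^2 + 12*x + 4
which factors as (x + 1)^2*(x + 2)^2. The eigenvalues (with algebraic multiplicities) are λ = -2 with multiplicity 2, λ = -1 with multiplicity 2.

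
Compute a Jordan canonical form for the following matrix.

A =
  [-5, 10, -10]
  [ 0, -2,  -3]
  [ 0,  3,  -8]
J_2(-5) ⊕ J_1(-5)

The characteristic polynomial is
  det(x·I − A) = x^3 + 15*x^2 + 75*x + 125 = (x + 5)^3

Eigenvalues and multiplicities (the geometric multiplicity of λ is n − rank(A − λI), which equals the number of Jordan blocks for λ):
  λ = -5: algebraic multiplicity = 3, geometric multiplicity = 2

Determining the block sizes for each eigenvalue:
  λ = -5: 2 blocks summing to 3 forces exactly one block of size 2 and the rest size 1 → block sizes [2, 1]

Assembling the blocks gives a Jordan form
J =
  [-5,  1,  0]
  [ 0, -5,  0]
  [ 0,  0, -5]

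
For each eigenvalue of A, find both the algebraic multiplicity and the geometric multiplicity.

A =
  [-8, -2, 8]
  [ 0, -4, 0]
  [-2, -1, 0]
λ = -4: alg = 3, geom = 2

Step 1 — factor the characteristic polynomial to read off the algebraic multiplicities:
  χ_A(x) = (x + 4)^3

Step 2 — compute geometric multiplicities via the rank-nullity identity g(λ) = n − rank(A − λI):
  rank(A − (-4)·I) = 1, so dim ker(A − (-4)·I) = n − 1 = 2

Summary:
  λ = -4: algebraic multiplicity = 3, geometric multiplicity = 2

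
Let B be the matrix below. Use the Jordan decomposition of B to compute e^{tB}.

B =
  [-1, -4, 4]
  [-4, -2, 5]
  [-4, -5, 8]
e^{tB} =
  [exp(-t), -exp(3*t) + exp(-t), exp(3*t) - exp(-t)]
  [-exp(3*t) + exp(-t), -t*exp(3*t) + exp(-t), t*exp(3*t) + exp(3*t) - exp(-t)]
  [-exp(3*t) + exp(-t), -t*exp(3*t) - exp(3*t) + exp(-t), t*exp(3*t) + 2*exp(3*t) - exp(-t)]

Strategy: write B = P · J · P⁻¹ where J is a Jordan canonical form, so e^{tB} = P · e^{tJ} · P⁻¹, and e^{tJ} can be computed block-by-block.

B has Jordan form
J =
  [-1, 0, 0]
  [ 0, 3, 1]
  [ 0, 0, 3]
(up to reordering of blocks).

Per-block formulas:
  For a 1×1 block at λ = -1: exp(t · [-1]) = [e^(-1t)].
  For a 2×2 Jordan block J_2(3): exp(t · J_2(3)) = e^(3t)·(I + t·N), where N is the 2×2 nilpotent shift.

After assembling e^{tJ} and conjugating by P, we get:

e^{tB} =
  [exp(-t), -exp(3*t) + exp(-t), exp(3*t) - exp(-t)]
  [-exp(3*t) + exp(-t), -t*exp(3*t) + exp(-t), t*exp(3*t) + exp(3*t) - exp(-t)]
  [-exp(3*t) + exp(-t), -t*exp(3*t) - exp(3*t) + exp(-t), t*exp(3*t) + 2*exp(3*t) - exp(-t)]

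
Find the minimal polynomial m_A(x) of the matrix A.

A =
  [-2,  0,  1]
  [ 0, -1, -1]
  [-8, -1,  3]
x^3

The characteristic polynomial is χ_A(x) = x^3, so the eigenvalues are known. The minimal polynomial is
  m_A(x) = Π_λ (x − λ)^{k_λ}
where k_λ is the size of the *largest* Jordan block for λ (equivalently, the smallest k with (A − λI)^k v = 0 for every generalised eigenvector v of λ).

  λ = 0: largest Jordan block has size 3, contributing (x − 0)^3

So m_A(x) = x^3 = x^3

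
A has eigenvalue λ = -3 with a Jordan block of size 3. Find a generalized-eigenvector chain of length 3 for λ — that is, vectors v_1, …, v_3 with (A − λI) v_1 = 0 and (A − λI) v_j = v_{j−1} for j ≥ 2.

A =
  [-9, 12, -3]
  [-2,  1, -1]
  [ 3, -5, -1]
A Jordan chain for λ = -3 of length 3:
v_1 = (3, 1, -2)ᵀ
v_2 = (-6, -2, 3)ᵀ
v_3 = (1, 0, 0)ᵀ

Let N = A − (-3)·I. We want v_3 with N^3 v_3 = 0 but N^2 v_3 ≠ 0; then v_{j-1} := N · v_j for j = 3, …, 2.

Pick v_3 = (1, 0, 0)ᵀ.
Then v_2 = N · v_3 = (-6, -2, 3)ᵀ.
Then v_1 = N · v_2 = (3, 1, -2)ᵀ.

Sanity check: (A − (-3)·I) v_1 = (0, 0, 0)ᵀ = 0. ✓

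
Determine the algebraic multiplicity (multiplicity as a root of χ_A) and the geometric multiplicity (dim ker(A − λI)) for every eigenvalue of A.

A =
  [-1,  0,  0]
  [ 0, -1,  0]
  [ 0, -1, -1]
λ = -1: alg = 3, geom = 2

Step 1 — factor the characteristic polynomial to read off the algebraic multiplicities:
  χ_A(x) = (x + 1)^3

Step 2 — compute geometric multiplicities via the rank-nullity identity g(λ) = n − rank(A − λI):
  rank(A − (-1)·I) = 1, so dim ker(A − (-1)·I) = n − 1 = 2

Summary:
  λ = -1: algebraic multiplicity = 3, geometric multiplicity = 2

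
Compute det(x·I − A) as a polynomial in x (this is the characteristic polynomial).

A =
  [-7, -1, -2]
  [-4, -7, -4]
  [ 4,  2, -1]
x^3 + 15*x^2 + 75*x + 125

Expanding det(x·I − A) (e.g. by cofactor expansion or by noting that A is similar to its Jordan form J, which has the same characteristic polynomial as A) gives
  χ_A(x) = x^3 + 15*x^2 + 75*x + 125
which factors as (x + 5)^3. The eigenvalues (with algebraic multiplicities) are λ = -5 with multiplicity 3.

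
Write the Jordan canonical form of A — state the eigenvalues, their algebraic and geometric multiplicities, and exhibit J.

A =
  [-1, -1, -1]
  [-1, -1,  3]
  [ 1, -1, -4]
J_3(-2)

The characteristic polynomial is
  det(x·I − A) = x^3 + 6*x^2 + 12*x + 8 = (x + 2)^3

Eigenvalues and multiplicities (the geometric multiplicity of λ is n − rank(A − λI), which equals the number of Jordan blocks for λ):
  λ = -2: algebraic multiplicity = 3, geometric multiplicity = 1

Determining the block sizes for each eigenvalue:
  λ = -2: one block (gm = 1), so the single block has size am = 3 → block sizes [3]

Assembling the blocks gives a Jordan form
J =
  [-2,  1,  0]
  [ 0, -2,  1]
  [ 0,  0, -2]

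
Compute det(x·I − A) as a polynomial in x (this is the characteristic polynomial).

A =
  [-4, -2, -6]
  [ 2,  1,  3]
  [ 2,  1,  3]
x^3

Expanding det(x·I − A) (e.g. by cofactor expansion or by noting that A is similar to its Jordan form J, which has the same characteristic polynomial as A) gives
  χ_A(x) = x^3
which factors as x^3. The eigenvalues (with algebraic multiplicities) are λ = 0 with multiplicity 3.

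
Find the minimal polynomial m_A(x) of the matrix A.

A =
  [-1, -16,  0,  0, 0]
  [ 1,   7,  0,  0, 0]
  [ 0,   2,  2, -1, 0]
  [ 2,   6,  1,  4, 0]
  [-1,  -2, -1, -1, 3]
x^2 - 6*x + 9

The characteristic polynomial is χ_A(x) = (x - 3)^5, so the eigenvalues are known. The minimal polynomial is
  m_A(x) = Π_λ (x − λ)^{k_λ}
where k_λ is the size of the *largest* Jordan block for λ (equivalently, the smallest k with (A − λI)^k v = 0 for every generalised eigenvector v of λ).

  λ = 3: largest Jordan block has size 2, contributing (x − 3)^2

So m_A(x) = (x - 3)^2 = x^2 - 6*x + 9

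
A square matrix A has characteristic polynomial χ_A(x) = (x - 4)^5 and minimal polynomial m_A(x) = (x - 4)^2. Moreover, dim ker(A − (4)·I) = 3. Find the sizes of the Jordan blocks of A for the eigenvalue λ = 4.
Block sizes for λ = 4: [2, 2, 1]

Step 1 — from the characteristic polynomial, algebraic multiplicity of λ = 4 is 5. From dim ker(A − (4)·I) = 3, there are exactly 3 Jordan blocks for λ = 4.
Step 2 — from the minimal polynomial, the factor (x − 4)^2 tells us the largest block for λ = 4 has size 2.
Step 3 — with total size 5, 3 blocks, and largest block 2, the block sizes (in nonincreasing order) are [2, 2, 1].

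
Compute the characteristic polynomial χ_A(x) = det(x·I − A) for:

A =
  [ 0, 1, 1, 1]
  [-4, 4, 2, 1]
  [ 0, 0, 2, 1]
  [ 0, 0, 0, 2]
x^4 - 8*x^3 + 24*x^2 - 32*x + 16

Expanding det(x·I − A) (e.g. by cofactor expansion or by noting that A is similar to its Jordan form J, which has the same characteristic polynomial as A) gives
  χ_A(x) = x^4 - 8*x^3 + 24*x^2 - 32*x + 16
which factors as (x - 2)^4. The eigenvalues (with algebraic multiplicities) are λ = 2 with multiplicity 4.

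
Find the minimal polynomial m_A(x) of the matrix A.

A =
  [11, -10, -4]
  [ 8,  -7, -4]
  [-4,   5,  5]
x^2 - 6*x + 9

The characteristic polynomial is χ_A(x) = (x - 3)^3, so the eigenvalues are known. The minimal polynomial is
  m_A(x) = Π_λ (x − λ)^{k_λ}
where k_λ is the size of the *largest* Jordan block for λ (equivalently, the smallest k with (A − λI)^k v = 0 for every generalised eigenvector v of λ).

  λ = 3: largest Jordan block has size 2, contributing (x − 3)^2

So m_A(x) = (x - 3)^2 = x^2 - 6*x + 9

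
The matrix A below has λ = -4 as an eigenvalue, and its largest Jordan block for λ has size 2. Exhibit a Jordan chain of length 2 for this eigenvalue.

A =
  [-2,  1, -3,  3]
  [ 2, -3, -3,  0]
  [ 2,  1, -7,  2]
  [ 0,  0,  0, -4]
A Jordan chain for λ = -4 of length 2:
v_1 = (2, 2, 2, 0)ᵀ
v_2 = (1, 0, 0, 0)ᵀ

Let N = A − (-4)·I. We want v_2 with N^2 v_2 = 0 but N^1 v_2 ≠ 0; then v_{j-1} := N · v_j for j = 2, …, 2.

Pick v_2 = (1, 0, 0, 0)ᵀ.
Then v_1 = N · v_2 = (2, 2, 2, 0)ᵀ.

Sanity check: (A − (-4)·I) v_1 = (0, 0, 0, 0)ᵀ = 0. ✓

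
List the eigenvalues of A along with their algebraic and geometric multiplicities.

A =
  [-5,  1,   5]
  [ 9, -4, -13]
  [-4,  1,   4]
λ = -2: alg = 2, geom = 1; λ = -1: alg = 1, geom = 1

Step 1 — factor the characteristic polynomial to read off the algebraic multiplicities:
  χ_A(x) = (x + 1)*(x + 2)^2

Step 2 — compute geometric multiplicities via the rank-nullity identity g(λ) = n − rank(A − λI):
  rank(A − (-2)·I) = 2, so dim ker(A − (-2)·I) = n − 2 = 1
  rank(A − (-1)·I) = 2, so dim ker(A − (-1)·I) = n − 2 = 1

Summary:
  λ = -2: algebraic multiplicity = 2, geometric multiplicity = 1
  λ = -1: algebraic multiplicity = 1, geometric multiplicity = 1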